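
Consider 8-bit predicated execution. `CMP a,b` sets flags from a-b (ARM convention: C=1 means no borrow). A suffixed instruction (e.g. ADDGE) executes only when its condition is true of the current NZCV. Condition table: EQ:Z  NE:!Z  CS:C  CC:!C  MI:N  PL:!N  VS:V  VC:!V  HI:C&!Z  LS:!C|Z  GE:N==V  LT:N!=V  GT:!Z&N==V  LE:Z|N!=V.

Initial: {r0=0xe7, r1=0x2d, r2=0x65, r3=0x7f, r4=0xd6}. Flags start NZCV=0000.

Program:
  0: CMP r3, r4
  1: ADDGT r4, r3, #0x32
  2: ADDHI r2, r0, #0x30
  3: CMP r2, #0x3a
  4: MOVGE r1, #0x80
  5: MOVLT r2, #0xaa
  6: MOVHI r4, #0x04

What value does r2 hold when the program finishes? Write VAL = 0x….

VAL = 0x65

0: ✓ CMP  NZCV=1001
1: ✓ ADDGT  r4←0xb1
2: · ADDHI
3: ✓ CMP  NZCV=0010
4: ✓ MOVGE  r1←0x80
5: · MOVLT
6: ✓ MOVHI  r4←0x04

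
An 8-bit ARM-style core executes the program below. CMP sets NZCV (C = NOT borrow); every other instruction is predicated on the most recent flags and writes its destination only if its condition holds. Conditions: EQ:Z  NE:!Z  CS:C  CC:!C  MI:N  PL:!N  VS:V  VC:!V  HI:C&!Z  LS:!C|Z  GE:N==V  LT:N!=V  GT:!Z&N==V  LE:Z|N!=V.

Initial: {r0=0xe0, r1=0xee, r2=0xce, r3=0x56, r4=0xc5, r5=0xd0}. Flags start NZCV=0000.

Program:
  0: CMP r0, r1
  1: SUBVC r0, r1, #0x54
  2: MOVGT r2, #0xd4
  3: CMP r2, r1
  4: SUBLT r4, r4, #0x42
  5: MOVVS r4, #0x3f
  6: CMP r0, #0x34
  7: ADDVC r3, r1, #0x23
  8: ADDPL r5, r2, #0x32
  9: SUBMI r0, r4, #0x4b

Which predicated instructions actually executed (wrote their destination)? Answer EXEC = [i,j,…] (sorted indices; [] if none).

EXEC = [1,4,8]

0: ✓ CMP  NZCV=1000
1: ✓ SUBVC  r0←0x9a
2: · MOVGT
3: ✓ CMP  NZCV=1000
4: ✓ SUBLT  r4←0x83
5: · MOVVS
6: ✓ CMP  NZCV=0011
7: · ADDVC
8: ✓ ADDPL  r5←0x00
9: · SUBMI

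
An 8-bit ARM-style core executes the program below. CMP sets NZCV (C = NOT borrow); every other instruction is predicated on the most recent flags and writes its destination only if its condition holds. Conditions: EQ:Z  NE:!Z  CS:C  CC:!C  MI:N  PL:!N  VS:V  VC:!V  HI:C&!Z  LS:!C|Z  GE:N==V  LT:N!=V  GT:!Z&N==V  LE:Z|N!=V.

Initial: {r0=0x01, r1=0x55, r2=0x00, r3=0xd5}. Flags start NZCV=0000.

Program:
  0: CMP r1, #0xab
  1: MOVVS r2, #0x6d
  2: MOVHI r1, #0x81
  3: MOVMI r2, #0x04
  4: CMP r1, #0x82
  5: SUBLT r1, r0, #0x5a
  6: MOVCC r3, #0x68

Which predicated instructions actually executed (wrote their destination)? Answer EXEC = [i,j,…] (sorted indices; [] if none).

EXEC = [1,3,6]

0: ✓ CMP  NZCV=1001
1: ✓ MOVVS  r2←0x6d
2: · MOVHI
3: ✓ MOVMI  r2←0x04
4: ✓ CMP  NZCV=1001
5: · SUBLT
6: ✓ MOVCC  r3←0x68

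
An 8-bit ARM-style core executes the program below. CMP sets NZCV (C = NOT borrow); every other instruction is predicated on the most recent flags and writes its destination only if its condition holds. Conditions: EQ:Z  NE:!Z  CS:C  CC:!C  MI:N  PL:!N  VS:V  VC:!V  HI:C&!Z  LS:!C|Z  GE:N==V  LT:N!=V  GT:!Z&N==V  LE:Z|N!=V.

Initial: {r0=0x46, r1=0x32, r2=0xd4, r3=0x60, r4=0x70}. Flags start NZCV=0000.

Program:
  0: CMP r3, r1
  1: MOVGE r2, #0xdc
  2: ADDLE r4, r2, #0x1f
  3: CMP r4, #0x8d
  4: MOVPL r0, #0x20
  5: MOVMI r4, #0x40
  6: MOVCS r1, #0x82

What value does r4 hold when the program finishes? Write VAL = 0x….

[0] flags=0010 → (cmp)
[1] flags=0010 GE?T → r2=0xdc
[2] flags=0010 LE?F → skip
[3] flags=1001 → (cmp)
[4] flags=1001 PL?F → skip
[5] flags=1001 MI?T → r4=0x40
[6] flags=1001 CS?F → skip

VAL = 0x40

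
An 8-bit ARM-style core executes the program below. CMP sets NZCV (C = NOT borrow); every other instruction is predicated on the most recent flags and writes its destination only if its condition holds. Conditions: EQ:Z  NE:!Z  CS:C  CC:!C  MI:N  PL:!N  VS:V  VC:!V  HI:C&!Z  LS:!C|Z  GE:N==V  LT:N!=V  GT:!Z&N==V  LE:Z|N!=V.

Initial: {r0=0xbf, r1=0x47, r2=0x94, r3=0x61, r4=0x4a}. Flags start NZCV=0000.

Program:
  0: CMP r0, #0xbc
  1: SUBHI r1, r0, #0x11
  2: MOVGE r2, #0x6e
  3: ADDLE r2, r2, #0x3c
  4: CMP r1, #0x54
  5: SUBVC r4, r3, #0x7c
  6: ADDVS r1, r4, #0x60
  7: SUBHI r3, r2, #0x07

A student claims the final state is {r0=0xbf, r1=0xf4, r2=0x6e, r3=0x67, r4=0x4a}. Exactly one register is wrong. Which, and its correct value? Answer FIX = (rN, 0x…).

FIX = (r1, 0xaa)

[0] flags=0010 → (cmp)
[1] flags=0010 HI?T → r1=0xae
[2] flags=0010 GE?T → r2=0x6e
[3] flags=0010 LE?F → skip
[4] flags=0011 → (cmp)
[5] flags=0011 VC?F → skip
[6] flags=0011 VS?T → r1=0xaa
[7] flags=0011 HI?T → r3=0x67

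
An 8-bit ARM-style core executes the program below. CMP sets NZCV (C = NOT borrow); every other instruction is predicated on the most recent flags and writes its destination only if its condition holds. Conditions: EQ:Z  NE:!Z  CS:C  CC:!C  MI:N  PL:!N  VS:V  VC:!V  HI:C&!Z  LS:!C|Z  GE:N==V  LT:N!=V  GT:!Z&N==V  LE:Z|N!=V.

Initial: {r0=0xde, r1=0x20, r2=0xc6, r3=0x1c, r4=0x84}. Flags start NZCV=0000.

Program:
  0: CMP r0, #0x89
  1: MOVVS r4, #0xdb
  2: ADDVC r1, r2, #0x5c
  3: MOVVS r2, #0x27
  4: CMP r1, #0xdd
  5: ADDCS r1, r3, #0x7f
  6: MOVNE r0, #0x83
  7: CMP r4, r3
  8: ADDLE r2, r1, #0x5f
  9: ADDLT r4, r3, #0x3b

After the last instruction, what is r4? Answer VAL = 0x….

0: ✓ CMP  NZCV=0010
1: · MOVVS
2: ✓ ADDVC  r1←0x22
3: · MOVVS
4: ✓ CMP  NZCV=0000
5: · ADDCS
6: ✓ MOVNE  r0←0x83
7: ✓ CMP  NZCV=0011
8: ✓ ADDLE  r2←0x81
9: ✓ ADDLT  r4←0x57

VAL = 0x57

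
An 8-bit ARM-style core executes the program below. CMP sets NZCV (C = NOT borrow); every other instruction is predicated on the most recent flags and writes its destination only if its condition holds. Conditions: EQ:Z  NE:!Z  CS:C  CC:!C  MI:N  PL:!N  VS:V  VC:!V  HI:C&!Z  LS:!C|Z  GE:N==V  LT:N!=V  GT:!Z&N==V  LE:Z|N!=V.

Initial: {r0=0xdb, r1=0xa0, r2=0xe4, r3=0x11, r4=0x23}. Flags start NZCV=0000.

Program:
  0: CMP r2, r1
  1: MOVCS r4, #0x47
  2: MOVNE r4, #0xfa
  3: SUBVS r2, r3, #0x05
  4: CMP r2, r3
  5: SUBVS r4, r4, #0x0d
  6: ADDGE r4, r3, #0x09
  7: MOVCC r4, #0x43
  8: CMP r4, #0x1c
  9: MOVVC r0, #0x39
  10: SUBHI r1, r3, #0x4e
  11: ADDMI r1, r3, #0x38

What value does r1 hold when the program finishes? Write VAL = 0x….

VAL = 0x49

0: ✓ CMP  NZCV=0010
1: ✓ MOVCS  r4←0x47
2: ✓ MOVNE  r4←0xfa
3: · SUBVS
4: ✓ CMP  NZCV=1010
5: · SUBVS
6: · ADDGE
7: · MOVCC
8: ✓ CMP  NZCV=1010
9: ✓ MOVVC  r0←0x39
10: ✓ SUBHI  r1←0xc3
11: ✓ ADDMI  r1←0x49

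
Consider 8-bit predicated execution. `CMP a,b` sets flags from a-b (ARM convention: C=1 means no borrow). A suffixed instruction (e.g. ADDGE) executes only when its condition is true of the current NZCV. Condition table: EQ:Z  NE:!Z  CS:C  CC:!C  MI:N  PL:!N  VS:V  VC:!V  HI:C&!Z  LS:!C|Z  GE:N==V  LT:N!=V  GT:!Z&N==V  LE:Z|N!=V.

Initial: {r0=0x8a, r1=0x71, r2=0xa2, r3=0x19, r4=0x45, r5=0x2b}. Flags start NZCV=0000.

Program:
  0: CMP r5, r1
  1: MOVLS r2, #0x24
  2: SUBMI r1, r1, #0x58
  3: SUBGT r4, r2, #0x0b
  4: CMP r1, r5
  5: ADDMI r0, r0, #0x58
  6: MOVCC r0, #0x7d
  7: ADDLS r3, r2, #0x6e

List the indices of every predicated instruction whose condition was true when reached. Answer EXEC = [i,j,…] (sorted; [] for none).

[0] flags=1000 → (cmp)
[1] flags=1000 LS?T → r2=0x24
[2] flags=1000 MI?T → r1=0x19
[3] flags=1000 GT?F → skip
[4] flags=1000 → (cmp)
[5] flags=1000 MI?T → r0=0xe2
[6] flags=1000 CC?T → r0=0x7d
[7] flags=1000 LS?T → r3=0x92

EXEC = [1,2,5,6,7]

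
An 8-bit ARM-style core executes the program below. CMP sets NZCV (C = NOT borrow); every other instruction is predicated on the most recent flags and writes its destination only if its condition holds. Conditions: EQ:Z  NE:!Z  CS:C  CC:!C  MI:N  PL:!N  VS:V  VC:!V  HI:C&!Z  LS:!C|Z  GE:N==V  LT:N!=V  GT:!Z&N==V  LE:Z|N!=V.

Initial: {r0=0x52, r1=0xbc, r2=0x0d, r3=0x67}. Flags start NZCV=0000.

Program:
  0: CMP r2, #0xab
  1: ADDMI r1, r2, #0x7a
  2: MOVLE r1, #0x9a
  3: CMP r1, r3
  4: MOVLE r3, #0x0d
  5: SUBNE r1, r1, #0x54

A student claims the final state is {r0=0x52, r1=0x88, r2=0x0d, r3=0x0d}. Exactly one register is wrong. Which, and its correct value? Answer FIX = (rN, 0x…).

[0] flags=0000 → (cmp)
[1] flags=0000 MI?F → skip
[2] flags=0000 LE?F → skip
[3] flags=0011 → (cmp)
[4] flags=0011 LE?T → r3=0x0d
[5] flags=0011 NE?T → r1=0x68

FIX = (r1, 0x68)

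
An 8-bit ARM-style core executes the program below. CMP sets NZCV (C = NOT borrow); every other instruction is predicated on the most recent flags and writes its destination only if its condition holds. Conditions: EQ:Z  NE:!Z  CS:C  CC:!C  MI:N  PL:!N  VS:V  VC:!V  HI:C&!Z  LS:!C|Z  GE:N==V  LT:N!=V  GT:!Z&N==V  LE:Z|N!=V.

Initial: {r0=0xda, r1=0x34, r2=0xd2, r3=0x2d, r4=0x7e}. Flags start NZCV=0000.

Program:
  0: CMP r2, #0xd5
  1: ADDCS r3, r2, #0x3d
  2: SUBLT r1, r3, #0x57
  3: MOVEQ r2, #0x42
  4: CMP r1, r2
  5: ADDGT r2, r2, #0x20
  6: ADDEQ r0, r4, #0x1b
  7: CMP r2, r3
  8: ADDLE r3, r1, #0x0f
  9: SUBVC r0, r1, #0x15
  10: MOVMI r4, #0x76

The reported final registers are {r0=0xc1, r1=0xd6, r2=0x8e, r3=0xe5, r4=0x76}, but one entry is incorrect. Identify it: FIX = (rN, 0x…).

FIX = (r2, 0xf2)

0: ✓ CMP  NZCV=1000
1: · ADDCS
2: ✓ SUBLT  r1←0xd6
3: · MOVEQ
4: ✓ CMP  NZCV=0010
5: ✓ ADDGT  r2←0xf2
6: · ADDEQ
7: ✓ CMP  NZCV=1010
8: ✓ ADDLE  r3←0xe5
9: ✓ SUBVC  r0←0xc1
10: ✓ MOVMI  r4←0x76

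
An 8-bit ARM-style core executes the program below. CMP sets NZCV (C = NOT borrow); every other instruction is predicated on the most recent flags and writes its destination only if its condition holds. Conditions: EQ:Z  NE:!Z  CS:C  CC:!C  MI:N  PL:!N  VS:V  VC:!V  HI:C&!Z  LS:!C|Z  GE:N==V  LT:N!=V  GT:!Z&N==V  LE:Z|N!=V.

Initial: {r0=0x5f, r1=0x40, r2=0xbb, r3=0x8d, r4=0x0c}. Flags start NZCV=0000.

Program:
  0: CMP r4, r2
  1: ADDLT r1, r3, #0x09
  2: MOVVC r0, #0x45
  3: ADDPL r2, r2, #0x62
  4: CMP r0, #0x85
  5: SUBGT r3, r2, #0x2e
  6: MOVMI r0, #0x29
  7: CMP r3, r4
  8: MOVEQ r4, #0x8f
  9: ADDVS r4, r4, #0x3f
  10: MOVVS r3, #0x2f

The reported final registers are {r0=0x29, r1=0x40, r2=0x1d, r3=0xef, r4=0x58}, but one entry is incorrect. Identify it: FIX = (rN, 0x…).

[0] flags=0000 → (cmp)
[1] flags=0000 LT?F → skip
[2] flags=0000 VC?T → r0=0x45
[3] flags=0000 PL?T → r2=0x1d
[4] flags=1001 → (cmp)
[5] flags=1001 GT?T → r3=0xef
[6] flags=1001 MI?T → r0=0x29
[7] flags=1010 → (cmp)
[8] flags=1010 EQ?F → skip
[9] flags=1010 VS?F → skip
[10] flags=1010 VS?F → skip

FIX = (r4, 0x0c)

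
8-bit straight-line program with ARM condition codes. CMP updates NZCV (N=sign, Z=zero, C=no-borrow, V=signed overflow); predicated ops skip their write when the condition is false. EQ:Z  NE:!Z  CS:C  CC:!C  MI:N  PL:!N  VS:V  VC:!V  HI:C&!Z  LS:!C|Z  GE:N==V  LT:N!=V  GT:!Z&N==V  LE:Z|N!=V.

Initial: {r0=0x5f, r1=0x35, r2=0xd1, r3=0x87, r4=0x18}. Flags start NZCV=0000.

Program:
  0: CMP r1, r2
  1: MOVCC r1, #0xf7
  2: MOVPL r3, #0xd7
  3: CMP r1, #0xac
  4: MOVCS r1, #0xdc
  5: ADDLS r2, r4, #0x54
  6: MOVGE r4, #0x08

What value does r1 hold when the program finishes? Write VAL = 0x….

VAL = 0xdc

[0] flags=0000 → (cmp)
[1] flags=0000 CC?T → r1=0xf7
[2] flags=0000 PL?T → r3=0xd7
[3] flags=0010 → (cmp)
[4] flags=0010 CS?T → r1=0xdc
[5] flags=0010 LS?F → skip
[6] flags=0010 GE?T → r4=0x08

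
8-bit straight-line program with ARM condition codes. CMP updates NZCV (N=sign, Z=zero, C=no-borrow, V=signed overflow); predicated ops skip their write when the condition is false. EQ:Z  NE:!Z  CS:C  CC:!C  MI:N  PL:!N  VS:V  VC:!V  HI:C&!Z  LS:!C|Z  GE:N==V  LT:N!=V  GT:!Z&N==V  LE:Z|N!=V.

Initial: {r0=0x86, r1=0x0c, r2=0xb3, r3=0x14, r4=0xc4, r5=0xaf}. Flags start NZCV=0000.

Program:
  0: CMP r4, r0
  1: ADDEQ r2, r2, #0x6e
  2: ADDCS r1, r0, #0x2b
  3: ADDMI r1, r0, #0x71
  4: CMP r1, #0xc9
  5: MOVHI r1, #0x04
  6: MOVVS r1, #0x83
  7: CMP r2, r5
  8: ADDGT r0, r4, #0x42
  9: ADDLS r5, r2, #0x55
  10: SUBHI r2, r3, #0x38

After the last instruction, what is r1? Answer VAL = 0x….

0: ✓ CMP  NZCV=0010
1: · ADDEQ
2: ✓ ADDCS  r1←0xb1
3: · ADDMI
4: ✓ CMP  NZCV=1000
5: · MOVHI
6: · MOVVS
7: ✓ CMP  NZCV=0010
8: ✓ ADDGT  r0←0x06
9: · ADDLS
10: ✓ SUBHI  r2←0xdc

VAL = 0xb1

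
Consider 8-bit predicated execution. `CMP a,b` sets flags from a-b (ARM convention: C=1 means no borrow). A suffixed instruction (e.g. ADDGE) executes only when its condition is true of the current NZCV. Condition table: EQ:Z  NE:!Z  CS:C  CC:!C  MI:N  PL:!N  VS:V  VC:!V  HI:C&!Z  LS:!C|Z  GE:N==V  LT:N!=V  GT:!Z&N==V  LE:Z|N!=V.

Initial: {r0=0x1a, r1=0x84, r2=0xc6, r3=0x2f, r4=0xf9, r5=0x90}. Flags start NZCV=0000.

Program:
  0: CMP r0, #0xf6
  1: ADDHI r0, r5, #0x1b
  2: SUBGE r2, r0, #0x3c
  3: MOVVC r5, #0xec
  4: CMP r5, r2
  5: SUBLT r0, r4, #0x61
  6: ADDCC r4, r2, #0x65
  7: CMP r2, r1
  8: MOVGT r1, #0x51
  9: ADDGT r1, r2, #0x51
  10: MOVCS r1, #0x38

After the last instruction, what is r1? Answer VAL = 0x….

VAL = 0x38

0: ✓ CMP  NZCV=0000
1: · ADDHI
2: ✓ SUBGE  r2←0xde
3: ✓ MOVVC  r5←0xec
4: ✓ CMP  NZCV=0010
5: · SUBLT
6: · ADDCC
7: ✓ CMP  NZCV=0010
8: ✓ MOVGT  r1←0x51
9: ✓ ADDGT  r1←0x2f
10: ✓ MOVCS  r1←0x38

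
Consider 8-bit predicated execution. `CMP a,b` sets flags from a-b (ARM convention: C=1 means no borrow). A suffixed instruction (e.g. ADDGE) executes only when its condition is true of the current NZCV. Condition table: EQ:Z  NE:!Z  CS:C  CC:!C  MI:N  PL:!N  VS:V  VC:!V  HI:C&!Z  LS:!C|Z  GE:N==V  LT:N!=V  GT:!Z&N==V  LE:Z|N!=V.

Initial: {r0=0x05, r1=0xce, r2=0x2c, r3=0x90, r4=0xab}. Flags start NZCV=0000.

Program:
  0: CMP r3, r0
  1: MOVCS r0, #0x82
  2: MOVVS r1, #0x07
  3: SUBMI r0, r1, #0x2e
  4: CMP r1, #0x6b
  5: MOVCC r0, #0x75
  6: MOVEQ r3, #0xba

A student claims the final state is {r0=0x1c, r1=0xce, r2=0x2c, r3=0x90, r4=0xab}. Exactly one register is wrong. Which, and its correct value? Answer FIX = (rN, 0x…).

0: ✓ CMP  NZCV=1010
1: ✓ MOVCS  r0←0x82
2: · MOVVS
3: ✓ SUBMI  r0←0xa0
4: ✓ CMP  NZCV=0011
5: · MOVCC
6: · MOVEQ

FIX = (r0, 0xa0)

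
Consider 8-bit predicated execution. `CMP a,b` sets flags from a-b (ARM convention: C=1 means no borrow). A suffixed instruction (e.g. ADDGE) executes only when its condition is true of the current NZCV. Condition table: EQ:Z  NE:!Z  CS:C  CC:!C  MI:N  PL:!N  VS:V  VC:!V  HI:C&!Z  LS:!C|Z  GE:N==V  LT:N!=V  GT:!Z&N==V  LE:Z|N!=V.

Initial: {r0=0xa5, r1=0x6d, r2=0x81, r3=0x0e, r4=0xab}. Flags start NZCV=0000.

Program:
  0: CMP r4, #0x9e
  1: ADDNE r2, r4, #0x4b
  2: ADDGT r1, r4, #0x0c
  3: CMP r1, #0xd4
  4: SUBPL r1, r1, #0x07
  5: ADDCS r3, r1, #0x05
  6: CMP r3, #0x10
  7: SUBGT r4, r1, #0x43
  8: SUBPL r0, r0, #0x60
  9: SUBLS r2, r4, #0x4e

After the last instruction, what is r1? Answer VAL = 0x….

0: ✓ CMP  NZCV=0010
1: ✓ ADDNE  r2←0xf6
2: ✓ ADDGT  r1←0xb7
3: ✓ CMP  NZCV=1000
4: · SUBPL
5: · ADDCS
6: ✓ CMP  NZCV=1000
7: · SUBGT
8: · SUBPL
9: ✓ SUBLS  r2←0x5d

VAL = 0xb7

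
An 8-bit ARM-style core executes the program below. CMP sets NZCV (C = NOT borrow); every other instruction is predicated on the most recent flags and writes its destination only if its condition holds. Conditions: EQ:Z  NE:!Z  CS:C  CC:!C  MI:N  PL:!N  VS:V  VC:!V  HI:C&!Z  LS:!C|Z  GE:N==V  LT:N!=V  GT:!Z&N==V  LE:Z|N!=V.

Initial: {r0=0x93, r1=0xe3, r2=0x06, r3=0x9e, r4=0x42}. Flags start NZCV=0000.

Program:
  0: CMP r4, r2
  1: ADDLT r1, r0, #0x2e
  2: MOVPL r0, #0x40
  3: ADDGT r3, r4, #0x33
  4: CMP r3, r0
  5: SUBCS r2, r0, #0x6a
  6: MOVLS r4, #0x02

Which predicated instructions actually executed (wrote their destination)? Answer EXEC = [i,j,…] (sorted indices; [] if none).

0: ✓ CMP  NZCV=0010
1: · ADDLT
2: ✓ MOVPL  r0←0x40
3: ✓ ADDGT  r3←0x75
4: ✓ CMP  NZCV=0010
5: ✓ SUBCS  r2←0xd6
6: · MOVLS

EXEC = [2,3,5]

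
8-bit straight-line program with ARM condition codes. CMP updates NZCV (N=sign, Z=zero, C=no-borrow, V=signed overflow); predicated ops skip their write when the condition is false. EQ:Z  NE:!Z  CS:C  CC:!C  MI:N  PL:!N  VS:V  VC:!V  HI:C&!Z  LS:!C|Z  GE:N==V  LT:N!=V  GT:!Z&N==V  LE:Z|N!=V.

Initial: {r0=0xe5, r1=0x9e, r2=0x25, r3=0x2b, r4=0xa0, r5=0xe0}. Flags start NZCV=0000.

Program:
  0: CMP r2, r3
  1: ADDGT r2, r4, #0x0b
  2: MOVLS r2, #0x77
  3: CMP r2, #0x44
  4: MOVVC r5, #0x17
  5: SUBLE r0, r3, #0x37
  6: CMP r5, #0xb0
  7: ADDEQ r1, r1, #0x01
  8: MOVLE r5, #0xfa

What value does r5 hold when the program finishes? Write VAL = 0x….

VAL = 0x17

[0] flags=1000 → (cmp)
[1] flags=1000 GT?F → skip
[2] flags=1000 LS?T → r2=0x77
[3] flags=0010 → (cmp)
[4] flags=0010 VC?T → r5=0x17
[5] flags=0010 LE?F → skip
[6] flags=0000 → (cmp)
[7] flags=0000 EQ?F → skip
[8] flags=0000 LE?F → skip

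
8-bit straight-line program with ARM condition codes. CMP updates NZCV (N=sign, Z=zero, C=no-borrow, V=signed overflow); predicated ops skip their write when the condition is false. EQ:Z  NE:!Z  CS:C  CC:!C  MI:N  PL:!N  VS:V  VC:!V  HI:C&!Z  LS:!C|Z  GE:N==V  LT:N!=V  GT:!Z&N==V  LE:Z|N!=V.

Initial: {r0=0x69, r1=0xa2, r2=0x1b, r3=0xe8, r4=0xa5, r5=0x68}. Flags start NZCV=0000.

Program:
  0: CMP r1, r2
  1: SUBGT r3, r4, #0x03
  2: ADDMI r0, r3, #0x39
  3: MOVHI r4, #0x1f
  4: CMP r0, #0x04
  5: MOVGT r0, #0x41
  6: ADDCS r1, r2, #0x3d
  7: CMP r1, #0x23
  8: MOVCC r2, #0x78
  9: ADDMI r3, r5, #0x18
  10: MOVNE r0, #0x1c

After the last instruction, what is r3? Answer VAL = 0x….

VAL = 0xe8

[0] flags=1010 → (cmp)
[1] flags=1010 GT?F → skip
[2] flags=1010 MI?T → r0=0x21
[3] flags=1010 HI?T → r4=0x1f
[4] flags=0010 → (cmp)
[5] flags=0010 GT?T → r0=0x41
[6] flags=0010 CS?T → r1=0x58
[7] flags=0010 → (cmp)
[8] flags=0010 CC?F → skip
[9] flags=0010 MI?F → skip
[10] flags=0010 NE?T → r0=0x1c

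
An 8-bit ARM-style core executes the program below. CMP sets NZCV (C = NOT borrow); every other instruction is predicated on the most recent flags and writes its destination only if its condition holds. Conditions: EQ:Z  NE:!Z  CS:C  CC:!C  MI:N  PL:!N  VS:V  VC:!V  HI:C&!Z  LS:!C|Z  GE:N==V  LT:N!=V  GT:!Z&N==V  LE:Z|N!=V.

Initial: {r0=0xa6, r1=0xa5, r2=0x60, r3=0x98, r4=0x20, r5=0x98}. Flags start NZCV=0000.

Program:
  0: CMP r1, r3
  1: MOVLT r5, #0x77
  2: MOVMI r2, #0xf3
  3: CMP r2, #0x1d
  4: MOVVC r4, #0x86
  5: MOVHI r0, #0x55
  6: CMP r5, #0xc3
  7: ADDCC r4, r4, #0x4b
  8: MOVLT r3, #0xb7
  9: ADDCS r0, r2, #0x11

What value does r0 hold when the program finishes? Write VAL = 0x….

VAL = 0x55

[0] flags=0010 → (cmp)
[1] flags=0010 LT?F → skip
[2] flags=0010 MI?F → skip
[3] flags=0010 → (cmp)
[4] flags=0010 VC?T → r4=0x86
[5] flags=0010 HI?T → r0=0x55
[6] flags=1000 → (cmp)
[7] flags=1000 CC?T → r4=0xd1
[8] flags=1000 LT?T → r3=0xb7
[9] flags=1000 CS?F → skip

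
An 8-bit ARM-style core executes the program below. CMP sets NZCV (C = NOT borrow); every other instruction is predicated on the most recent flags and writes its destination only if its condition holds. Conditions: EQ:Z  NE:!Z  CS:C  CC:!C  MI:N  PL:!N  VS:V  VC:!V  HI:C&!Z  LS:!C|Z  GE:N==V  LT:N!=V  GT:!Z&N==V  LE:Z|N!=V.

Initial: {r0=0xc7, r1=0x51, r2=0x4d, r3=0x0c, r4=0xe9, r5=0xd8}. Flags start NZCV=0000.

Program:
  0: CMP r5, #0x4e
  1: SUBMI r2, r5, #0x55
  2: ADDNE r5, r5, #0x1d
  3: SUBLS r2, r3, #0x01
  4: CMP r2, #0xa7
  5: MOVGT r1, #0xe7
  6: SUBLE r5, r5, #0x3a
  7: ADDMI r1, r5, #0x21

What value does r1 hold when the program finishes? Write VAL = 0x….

VAL = 0xdc

0: ✓ CMP  NZCV=1010
1: ✓ SUBMI  r2←0x83
2: ✓ ADDNE  r5←0xf5
3: · SUBLS
4: ✓ CMP  NZCV=1000
5: · MOVGT
6: ✓ SUBLE  r5←0xbb
7: ✓ ADDMI  r1←0xdc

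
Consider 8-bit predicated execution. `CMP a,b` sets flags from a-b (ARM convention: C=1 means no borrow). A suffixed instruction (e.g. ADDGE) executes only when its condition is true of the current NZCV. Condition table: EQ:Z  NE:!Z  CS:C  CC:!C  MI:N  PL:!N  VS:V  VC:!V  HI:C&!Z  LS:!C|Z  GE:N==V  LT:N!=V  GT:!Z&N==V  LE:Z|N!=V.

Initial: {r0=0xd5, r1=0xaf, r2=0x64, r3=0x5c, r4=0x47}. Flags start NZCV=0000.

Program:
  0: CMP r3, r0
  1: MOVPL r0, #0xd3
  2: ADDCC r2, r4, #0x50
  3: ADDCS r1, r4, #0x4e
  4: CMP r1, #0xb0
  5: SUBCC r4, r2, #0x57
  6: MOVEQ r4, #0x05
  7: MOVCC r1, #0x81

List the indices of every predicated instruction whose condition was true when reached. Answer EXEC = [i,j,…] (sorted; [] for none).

[0] flags=1001 → (cmp)
[1] flags=1001 PL?F → skip
[2] flags=1001 CC?T → r2=0x97
[3] flags=1001 CS?F → skip
[4] flags=1000 → (cmp)
[5] flags=1000 CC?T → r4=0x40
[6] flags=1000 EQ?F → skip
[7] flags=1000 CC?T → r1=0x81

EXEC = [2,5,7]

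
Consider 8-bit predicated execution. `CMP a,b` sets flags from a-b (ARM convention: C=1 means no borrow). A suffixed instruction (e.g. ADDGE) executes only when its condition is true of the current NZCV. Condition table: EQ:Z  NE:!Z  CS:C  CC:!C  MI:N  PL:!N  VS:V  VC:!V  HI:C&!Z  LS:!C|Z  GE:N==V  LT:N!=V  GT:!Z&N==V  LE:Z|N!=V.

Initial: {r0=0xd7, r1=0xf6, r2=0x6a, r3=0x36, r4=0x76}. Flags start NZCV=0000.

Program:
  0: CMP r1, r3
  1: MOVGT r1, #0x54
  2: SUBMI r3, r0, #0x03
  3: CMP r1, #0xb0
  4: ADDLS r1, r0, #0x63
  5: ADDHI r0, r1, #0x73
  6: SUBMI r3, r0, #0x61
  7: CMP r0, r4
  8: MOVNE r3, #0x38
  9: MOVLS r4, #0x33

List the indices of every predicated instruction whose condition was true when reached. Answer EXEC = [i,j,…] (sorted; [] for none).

[0] flags=1010 → (cmp)
[1] flags=1010 GT?F → skip
[2] flags=1010 MI?T → r3=0xd4
[3] flags=0010 → (cmp)
[4] flags=0010 LS?F → skip
[5] flags=0010 HI?T → r0=0x69
[6] flags=0010 MI?F → skip
[7] flags=1000 → (cmp)
[8] flags=1000 NE?T → r3=0x38
[9] flags=1000 LS?T → r4=0x33

EXEC = [2,5,8,9]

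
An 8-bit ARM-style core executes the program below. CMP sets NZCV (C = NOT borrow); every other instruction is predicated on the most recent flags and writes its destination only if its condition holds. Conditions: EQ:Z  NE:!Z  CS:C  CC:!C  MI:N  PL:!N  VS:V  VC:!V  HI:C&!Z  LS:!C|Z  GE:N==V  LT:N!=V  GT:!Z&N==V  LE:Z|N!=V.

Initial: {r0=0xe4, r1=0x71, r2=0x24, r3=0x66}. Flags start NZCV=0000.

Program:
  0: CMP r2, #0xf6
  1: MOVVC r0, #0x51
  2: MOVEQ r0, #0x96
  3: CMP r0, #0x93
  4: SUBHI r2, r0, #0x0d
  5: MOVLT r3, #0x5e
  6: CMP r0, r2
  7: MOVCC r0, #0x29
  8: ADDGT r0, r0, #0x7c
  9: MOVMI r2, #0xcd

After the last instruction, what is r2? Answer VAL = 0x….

[0] flags=0000 → (cmp)
[1] flags=0000 VC?T → r0=0x51
[2] flags=0000 EQ?F → skip
[3] flags=1001 → (cmp)
[4] flags=1001 HI?F → skip
[5] flags=1001 LT?F → skip
[6] flags=0010 → (cmp)
[7] flags=0010 CC?F → skip
[8] flags=0010 GT?T → r0=0xcd
[9] flags=0010 MI?F → skip

VAL = 0x24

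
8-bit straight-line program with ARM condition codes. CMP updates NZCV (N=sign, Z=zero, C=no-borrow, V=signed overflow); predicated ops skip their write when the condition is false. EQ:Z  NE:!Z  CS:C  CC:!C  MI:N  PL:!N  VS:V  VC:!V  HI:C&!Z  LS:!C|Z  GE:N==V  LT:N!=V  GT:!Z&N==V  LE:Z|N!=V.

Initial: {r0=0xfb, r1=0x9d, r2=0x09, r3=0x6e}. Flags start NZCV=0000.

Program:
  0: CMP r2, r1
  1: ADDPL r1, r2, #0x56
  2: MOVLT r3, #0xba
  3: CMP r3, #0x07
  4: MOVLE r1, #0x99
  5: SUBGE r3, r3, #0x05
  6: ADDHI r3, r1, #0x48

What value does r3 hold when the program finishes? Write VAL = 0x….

VAL = 0xa7

[0] flags=0000 → (cmp)
[1] flags=0000 PL?T → r1=0x5f
[2] flags=0000 LT?F → skip
[3] flags=0010 → (cmp)
[4] flags=0010 LE?F → skip
[5] flags=0010 GE?T → r3=0x69
[6] flags=0010 HI?T → r3=0xa7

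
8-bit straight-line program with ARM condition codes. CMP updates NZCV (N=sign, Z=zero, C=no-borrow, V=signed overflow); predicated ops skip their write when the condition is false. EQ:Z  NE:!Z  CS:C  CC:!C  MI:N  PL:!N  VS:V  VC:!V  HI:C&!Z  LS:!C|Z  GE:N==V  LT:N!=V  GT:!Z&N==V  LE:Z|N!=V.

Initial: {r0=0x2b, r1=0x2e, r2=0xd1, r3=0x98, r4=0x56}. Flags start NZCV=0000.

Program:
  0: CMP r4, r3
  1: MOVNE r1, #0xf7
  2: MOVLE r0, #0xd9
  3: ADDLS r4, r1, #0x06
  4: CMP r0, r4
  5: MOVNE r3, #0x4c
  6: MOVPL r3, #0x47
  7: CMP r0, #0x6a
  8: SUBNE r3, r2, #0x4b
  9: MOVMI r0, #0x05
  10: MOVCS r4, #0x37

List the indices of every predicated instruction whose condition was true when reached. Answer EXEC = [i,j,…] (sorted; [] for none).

0: ✓ CMP  NZCV=1001
1: ✓ MOVNE  r1←0xf7
2: · MOVLE
3: ✓ ADDLS  r4←0xfd
4: ✓ CMP  NZCV=0000
5: ✓ MOVNE  r3←0x4c
6: ✓ MOVPL  r3←0x47
7: ✓ CMP  NZCV=1000
8: ✓ SUBNE  r3←0x86
9: ✓ MOVMI  r0←0x05
10: · MOVCS

EXEC = [1,3,5,6,8,9]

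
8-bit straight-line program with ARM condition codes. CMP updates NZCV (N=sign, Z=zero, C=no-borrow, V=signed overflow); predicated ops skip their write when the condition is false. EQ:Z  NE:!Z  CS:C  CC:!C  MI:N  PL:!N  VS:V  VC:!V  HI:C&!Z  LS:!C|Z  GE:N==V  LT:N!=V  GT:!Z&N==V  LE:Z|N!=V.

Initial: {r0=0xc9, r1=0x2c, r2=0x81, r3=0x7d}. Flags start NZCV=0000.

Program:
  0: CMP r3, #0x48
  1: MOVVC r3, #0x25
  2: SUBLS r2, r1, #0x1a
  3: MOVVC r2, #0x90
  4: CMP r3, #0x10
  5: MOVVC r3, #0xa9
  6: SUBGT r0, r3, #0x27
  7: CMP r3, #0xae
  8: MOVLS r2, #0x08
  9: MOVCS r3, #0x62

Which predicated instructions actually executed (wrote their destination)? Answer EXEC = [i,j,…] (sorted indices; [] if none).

0: ✓ CMP  NZCV=0010
1: ✓ MOVVC  r3←0x25
2: · SUBLS
3: ✓ MOVVC  r2←0x90
4: ✓ CMP  NZCV=0010
5: ✓ MOVVC  r3←0xa9
6: ✓ SUBGT  r0←0x82
7: ✓ CMP  NZCV=1000
8: ✓ MOVLS  r2←0x08
9: · MOVCS

EXEC = [1,3,5,6,8]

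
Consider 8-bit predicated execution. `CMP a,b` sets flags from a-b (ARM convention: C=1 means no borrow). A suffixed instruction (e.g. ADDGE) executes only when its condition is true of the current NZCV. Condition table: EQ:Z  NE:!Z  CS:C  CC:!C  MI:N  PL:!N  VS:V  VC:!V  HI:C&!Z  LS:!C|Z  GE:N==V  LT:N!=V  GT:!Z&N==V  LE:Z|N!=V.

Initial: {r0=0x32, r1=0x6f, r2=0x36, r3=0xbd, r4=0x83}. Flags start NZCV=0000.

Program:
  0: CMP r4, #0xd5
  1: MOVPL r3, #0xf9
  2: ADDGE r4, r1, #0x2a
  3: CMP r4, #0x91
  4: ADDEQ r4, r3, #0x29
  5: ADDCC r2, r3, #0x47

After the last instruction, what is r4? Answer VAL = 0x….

0: ✓ CMP  NZCV=1000
1: · MOVPL
2: · ADDGE
3: ✓ CMP  NZCV=1000
4: · ADDEQ
5: ✓ ADDCC  r2←0x04

VAL = 0x83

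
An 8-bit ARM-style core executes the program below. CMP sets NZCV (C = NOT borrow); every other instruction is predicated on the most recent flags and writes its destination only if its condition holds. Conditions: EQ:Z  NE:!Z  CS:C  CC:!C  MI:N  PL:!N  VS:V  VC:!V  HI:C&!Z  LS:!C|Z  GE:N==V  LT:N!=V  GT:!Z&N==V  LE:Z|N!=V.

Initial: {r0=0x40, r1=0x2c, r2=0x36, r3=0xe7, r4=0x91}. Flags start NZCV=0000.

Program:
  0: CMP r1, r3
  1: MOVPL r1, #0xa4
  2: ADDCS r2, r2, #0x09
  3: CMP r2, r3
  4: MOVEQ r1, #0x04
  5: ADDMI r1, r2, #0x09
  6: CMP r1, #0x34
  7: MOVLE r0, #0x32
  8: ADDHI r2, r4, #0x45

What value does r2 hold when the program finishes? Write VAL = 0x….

[0] flags=0000 → (cmp)
[1] flags=0000 PL?T → r1=0xa4
[2] flags=0000 CS?F → skip
[3] flags=0000 → (cmp)
[4] flags=0000 EQ?F → skip
[5] flags=0000 MI?F → skip
[6] flags=0011 → (cmp)
[7] flags=0011 LE?T → r0=0x32
[8] flags=0011 HI?T → r2=0xd6

VAL = 0xd6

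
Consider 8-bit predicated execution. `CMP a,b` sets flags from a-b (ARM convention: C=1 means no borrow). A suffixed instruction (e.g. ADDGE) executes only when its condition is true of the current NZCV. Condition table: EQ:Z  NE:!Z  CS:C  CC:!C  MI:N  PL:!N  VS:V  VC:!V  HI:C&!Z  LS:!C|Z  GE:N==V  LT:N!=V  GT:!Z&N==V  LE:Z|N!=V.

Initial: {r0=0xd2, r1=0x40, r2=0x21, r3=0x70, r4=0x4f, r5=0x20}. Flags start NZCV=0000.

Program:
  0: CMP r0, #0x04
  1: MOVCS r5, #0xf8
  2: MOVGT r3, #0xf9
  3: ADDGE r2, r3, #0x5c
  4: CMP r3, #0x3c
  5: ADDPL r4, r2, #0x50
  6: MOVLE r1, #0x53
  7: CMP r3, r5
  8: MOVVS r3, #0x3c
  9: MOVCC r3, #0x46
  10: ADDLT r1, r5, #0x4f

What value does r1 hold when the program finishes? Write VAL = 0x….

VAL = 0x40

0: ✓ CMP  NZCV=1010
1: ✓ MOVCS  r5←0xf8
2: · MOVGT
3: · ADDGE
4: ✓ CMP  NZCV=0010
5: ✓ ADDPL  r4←0x71
6: · MOVLE
7: ✓ CMP  NZCV=0000
8: · MOVVS
9: ✓ MOVCC  r3←0x46
10: · ADDLT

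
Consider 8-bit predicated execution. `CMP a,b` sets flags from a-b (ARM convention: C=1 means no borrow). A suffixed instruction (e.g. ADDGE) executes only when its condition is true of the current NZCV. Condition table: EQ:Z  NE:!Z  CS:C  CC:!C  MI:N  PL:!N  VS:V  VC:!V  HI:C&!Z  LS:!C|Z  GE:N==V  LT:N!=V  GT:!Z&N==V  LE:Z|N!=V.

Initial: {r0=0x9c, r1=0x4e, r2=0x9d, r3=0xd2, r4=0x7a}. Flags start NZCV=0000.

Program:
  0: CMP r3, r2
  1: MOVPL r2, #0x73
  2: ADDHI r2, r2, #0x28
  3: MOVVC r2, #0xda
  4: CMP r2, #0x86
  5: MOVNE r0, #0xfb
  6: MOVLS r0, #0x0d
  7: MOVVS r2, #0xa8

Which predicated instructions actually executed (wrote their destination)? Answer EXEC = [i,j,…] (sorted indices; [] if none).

[0] flags=0010 → (cmp)
[1] flags=0010 PL?T → r2=0x73
[2] flags=0010 HI?T → r2=0x9b
[3] flags=0010 VC?T → r2=0xda
[4] flags=0010 → (cmp)
[5] flags=0010 NE?T → r0=0xfb
[6] flags=0010 LS?F → skip
[7] flags=0010 VS?F → skip

EXEC = [1,2,3,5]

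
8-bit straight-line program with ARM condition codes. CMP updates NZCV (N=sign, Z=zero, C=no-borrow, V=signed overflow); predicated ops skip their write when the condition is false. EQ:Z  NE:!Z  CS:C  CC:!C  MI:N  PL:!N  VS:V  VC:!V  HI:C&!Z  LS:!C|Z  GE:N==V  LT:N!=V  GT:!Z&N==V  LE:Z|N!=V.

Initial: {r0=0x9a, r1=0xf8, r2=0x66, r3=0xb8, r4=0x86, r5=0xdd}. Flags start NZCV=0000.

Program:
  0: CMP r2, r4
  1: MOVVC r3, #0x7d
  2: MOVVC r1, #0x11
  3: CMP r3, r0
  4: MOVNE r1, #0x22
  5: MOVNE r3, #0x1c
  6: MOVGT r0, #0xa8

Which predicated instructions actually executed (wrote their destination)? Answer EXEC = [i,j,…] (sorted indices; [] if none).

0: ✓ CMP  NZCV=1001
1: · MOVVC
2: · MOVVC
3: ✓ CMP  NZCV=0010
4: ✓ MOVNE  r1←0x22
5: ✓ MOVNE  r3←0x1c
6: ✓ MOVGT  r0←0xa8

EXEC = [4,5,6]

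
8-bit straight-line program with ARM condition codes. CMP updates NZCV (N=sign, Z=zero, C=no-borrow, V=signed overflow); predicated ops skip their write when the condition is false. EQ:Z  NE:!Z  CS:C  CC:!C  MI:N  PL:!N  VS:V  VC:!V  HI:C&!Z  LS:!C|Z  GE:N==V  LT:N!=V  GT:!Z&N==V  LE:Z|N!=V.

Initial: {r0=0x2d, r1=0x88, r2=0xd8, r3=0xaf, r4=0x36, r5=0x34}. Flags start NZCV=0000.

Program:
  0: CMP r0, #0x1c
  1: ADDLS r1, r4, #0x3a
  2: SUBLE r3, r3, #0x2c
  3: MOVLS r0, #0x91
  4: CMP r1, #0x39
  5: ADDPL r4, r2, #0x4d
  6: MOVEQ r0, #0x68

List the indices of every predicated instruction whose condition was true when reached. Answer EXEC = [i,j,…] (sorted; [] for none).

EXEC = [5]

0: ✓ CMP  NZCV=0010
1: · ADDLS
2: · SUBLE
3: · MOVLS
4: ✓ CMP  NZCV=0011
5: ✓ ADDPL  r4←0x25
6: · MOVEQ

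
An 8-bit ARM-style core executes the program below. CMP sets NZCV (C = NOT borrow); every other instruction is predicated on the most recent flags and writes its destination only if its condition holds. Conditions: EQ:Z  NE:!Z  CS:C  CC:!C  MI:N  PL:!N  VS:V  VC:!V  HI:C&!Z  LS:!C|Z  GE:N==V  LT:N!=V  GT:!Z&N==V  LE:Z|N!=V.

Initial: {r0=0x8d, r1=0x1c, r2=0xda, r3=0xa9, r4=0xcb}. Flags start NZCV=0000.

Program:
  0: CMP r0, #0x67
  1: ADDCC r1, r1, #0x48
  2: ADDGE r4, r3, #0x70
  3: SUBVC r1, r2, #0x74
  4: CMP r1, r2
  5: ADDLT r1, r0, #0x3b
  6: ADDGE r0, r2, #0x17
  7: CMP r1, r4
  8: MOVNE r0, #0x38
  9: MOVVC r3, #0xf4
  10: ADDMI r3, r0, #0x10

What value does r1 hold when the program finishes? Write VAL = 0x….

0: ✓ CMP  NZCV=0011
1: · ADDCC
2: · ADDGE
3: · SUBVC
4: ✓ CMP  NZCV=0000
5: · ADDLT
6: ✓ ADDGE  r0←0xf1
7: ✓ CMP  NZCV=0000
8: ✓ MOVNE  r0←0x38
9: ✓ MOVVC  r3←0xf4
10: · ADDMI

VAL = 0x1c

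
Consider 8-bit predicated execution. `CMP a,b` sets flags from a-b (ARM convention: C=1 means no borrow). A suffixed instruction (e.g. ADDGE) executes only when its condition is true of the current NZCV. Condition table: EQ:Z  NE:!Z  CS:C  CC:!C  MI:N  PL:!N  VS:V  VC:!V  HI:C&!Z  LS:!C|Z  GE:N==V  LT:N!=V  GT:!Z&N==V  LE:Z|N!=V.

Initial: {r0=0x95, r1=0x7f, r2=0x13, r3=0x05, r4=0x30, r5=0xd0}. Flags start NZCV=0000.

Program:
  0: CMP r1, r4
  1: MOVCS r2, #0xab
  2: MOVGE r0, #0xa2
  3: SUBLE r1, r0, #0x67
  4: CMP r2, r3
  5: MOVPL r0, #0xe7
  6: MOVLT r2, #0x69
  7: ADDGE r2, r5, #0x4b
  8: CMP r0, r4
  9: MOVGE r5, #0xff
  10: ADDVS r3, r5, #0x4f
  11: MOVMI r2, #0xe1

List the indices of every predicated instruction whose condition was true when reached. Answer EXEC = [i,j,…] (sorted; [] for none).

[0] flags=0010 → (cmp)
[1] flags=0010 CS?T → r2=0xab
[2] flags=0010 GE?T → r0=0xa2
[3] flags=0010 LE?F → skip
[4] flags=1010 → (cmp)
[5] flags=1010 PL?F → skip
[6] flags=1010 LT?T → r2=0x69
[7] flags=1010 GE?F → skip
[8] flags=0011 → (cmp)
[9] flags=0011 GE?F → skip
[10] flags=0011 VS?T → r3=0x1f
[11] flags=0011 MI?F → skip

EXEC = [1,2,6,10]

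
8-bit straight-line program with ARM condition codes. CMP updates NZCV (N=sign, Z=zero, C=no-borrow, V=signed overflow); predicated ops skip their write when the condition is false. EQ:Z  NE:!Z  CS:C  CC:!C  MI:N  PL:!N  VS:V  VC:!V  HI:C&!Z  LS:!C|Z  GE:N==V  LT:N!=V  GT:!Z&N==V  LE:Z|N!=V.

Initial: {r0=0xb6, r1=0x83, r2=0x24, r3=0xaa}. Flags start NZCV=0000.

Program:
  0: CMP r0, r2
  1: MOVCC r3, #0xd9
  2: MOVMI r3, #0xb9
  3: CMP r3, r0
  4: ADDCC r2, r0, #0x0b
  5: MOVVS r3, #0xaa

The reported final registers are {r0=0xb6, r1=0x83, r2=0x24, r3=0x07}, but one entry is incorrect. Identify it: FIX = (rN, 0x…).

FIX = (r3, 0xb9)

0: ✓ CMP  NZCV=1010
1: · MOVCC
2: ✓ MOVMI  r3←0xb9
3: ✓ CMP  NZCV=0010
4: · ADDCC
5: · MOVVS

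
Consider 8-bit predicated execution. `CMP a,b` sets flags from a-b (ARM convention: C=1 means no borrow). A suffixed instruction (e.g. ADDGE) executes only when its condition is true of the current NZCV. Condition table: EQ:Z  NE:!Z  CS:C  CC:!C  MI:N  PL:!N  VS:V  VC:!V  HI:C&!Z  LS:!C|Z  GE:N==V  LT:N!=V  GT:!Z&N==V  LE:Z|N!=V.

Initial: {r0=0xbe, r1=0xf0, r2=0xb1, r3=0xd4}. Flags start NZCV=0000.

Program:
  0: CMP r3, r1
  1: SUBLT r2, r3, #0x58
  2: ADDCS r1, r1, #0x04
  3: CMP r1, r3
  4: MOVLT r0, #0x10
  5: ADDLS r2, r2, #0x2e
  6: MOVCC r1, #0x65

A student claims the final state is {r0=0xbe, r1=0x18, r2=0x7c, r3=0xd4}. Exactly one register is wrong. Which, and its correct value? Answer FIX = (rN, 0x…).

0: ✓ CMP  NZCV=1000
1: ✓ SUBLT  r2←0x7c
2: · ADDCS
3: ✓ CMP  NZCV=0010
4: · MOVLT
5: · ADDLS
6: · MOVCC

FIX = (r1, 0xf0)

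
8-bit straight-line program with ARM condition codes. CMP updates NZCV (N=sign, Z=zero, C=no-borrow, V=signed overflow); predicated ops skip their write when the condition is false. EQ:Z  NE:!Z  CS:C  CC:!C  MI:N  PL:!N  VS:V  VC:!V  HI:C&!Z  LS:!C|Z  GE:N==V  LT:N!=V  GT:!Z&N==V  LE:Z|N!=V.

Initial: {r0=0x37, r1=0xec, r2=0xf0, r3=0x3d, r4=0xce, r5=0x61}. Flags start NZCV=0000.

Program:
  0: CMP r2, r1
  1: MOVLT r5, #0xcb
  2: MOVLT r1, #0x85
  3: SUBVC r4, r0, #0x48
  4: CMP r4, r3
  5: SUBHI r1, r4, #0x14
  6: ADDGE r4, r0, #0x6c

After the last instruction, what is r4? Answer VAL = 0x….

VAL = 0xef

[0] flags=0010 → (cmp)
[1] flags=0010 LT?F → skip
[2] flags=0010 LT?F → skip
[3] flags=0010 VC?T → r4=0xef
[4] flags=1010 → (cmp)
[5] flags=1010 HI?T → r1=0xdb
[6] flags=1010 GE?F → skip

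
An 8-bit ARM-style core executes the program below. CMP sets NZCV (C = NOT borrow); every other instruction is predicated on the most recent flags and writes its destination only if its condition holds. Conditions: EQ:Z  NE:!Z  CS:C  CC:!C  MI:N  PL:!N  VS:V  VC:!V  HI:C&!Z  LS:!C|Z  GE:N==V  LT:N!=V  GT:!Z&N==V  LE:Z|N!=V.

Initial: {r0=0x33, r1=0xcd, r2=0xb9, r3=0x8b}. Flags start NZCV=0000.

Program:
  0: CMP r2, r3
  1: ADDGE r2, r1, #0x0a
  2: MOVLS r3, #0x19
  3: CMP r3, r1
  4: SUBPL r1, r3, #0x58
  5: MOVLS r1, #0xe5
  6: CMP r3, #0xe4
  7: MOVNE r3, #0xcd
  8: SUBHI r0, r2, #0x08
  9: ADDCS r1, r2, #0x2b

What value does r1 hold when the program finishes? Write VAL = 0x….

VAL = 0xe5

[0] flags=0010 → (cmp)
[1] flags=0010 GE?T → r2=0xd7
[2] flags=0010 LS?F → skip
[3] flags=1000 → (cmp)
[4] flags=1000 PL?F → skip
[5] flags=1000 LS?T → r1=0xe5
[6] flags=1000 → (cmp)
[7] flags=1000 NE?T → r3=0xcd
[8] flags=1000 HI?F → skip
[9] flags=1000 CS?F → skip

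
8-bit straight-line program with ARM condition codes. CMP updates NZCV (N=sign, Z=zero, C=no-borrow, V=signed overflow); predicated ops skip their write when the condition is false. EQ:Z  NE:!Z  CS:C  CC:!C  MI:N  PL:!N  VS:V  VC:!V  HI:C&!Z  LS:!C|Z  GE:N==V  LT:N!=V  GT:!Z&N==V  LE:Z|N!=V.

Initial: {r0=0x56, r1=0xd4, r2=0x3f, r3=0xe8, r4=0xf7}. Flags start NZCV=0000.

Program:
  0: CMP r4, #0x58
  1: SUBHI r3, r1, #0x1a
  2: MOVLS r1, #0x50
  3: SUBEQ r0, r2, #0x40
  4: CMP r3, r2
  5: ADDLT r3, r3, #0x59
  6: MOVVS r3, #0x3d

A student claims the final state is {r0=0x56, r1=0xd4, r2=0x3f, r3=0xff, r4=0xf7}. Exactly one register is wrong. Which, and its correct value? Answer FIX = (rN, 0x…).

0: ✓ CMP  NZCV=1010
1: ✓ SUBHI  r3←0xba
2: · MOVLS
3: · SUBEQ
4: ✓ CMP  NZCV=0011
5: ✓ ADDLT  r3←0x13
6: ✓ MOVVS  r3←0x3d

FIX = (r3, 0x3d)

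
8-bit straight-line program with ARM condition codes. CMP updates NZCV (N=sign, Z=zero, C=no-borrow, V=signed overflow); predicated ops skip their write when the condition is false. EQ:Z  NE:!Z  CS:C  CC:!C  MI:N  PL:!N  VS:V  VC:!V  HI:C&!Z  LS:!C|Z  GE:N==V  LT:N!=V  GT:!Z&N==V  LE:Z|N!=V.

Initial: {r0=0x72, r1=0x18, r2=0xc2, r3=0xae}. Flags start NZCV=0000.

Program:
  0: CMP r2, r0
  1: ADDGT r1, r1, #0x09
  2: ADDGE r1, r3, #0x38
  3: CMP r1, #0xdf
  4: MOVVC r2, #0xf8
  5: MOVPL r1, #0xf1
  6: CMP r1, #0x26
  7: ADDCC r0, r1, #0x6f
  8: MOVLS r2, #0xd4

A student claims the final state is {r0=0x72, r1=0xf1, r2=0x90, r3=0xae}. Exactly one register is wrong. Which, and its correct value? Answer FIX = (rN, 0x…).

[0] flags=0011 → (cmp)
[1] flags=0011 GT?F → skip
[2] flags=0011 GE?F → skip
[3] flags=0000 → (cmp)
[4] flags=0000 VC?T → r2=0xf8
[5] flags=0000 PL?T → r1=0xf1
[6] flags=1010 → (cmp)
[7] flags=1010 CC?F → skip
[8] flags=1010 LS?F → skip

FIX = (r2, 0xf8)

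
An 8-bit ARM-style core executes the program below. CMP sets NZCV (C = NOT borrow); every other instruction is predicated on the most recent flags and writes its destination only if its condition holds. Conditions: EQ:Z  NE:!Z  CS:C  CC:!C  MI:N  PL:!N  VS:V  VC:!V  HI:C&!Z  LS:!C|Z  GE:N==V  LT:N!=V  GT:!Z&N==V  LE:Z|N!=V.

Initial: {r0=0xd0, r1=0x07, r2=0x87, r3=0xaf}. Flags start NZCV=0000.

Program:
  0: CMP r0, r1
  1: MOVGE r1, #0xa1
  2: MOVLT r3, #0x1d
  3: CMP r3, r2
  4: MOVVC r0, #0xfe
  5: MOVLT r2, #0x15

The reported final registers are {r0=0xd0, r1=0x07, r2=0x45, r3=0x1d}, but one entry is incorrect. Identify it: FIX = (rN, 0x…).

FIX = (r2, 0x87)

[0] flags=1010 → (cmp)
[1] flags=1010 GE?F → skip
[2] flags=1010 LT?T → r3=0x1d
[3] flags=1001 → (cmp)
[4] flags=1001 VC?F → skip
[5] flags=1001 LT?F → skip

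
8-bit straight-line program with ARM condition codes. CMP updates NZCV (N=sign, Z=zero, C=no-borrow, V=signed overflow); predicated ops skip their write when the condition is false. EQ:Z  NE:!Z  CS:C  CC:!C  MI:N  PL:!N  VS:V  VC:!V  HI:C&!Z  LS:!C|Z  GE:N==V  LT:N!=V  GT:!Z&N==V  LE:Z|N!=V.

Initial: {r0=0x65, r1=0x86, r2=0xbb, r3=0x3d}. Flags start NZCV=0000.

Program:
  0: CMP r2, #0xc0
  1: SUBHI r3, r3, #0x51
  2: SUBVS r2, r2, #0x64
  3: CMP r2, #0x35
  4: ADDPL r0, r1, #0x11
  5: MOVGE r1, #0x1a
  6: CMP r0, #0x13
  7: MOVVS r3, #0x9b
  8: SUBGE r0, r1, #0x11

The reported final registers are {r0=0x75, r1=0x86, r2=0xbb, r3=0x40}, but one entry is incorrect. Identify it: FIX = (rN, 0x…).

FIX = (r3, 0x3d)

[0] flags=1000 → (cmp)
[1] flags=1000 HI?F → skip
[2] flags=1000 VS?F → skip
[3] flags=1010 → (cmp)
[4] flags=1010 PL?F → skip
[5] flags=1010 GE?F → skip
[6] flags=0010 → (cmp)
[7] flags=0010 VS?F → skip
[8] flags=0010 GE?T → r0=0x75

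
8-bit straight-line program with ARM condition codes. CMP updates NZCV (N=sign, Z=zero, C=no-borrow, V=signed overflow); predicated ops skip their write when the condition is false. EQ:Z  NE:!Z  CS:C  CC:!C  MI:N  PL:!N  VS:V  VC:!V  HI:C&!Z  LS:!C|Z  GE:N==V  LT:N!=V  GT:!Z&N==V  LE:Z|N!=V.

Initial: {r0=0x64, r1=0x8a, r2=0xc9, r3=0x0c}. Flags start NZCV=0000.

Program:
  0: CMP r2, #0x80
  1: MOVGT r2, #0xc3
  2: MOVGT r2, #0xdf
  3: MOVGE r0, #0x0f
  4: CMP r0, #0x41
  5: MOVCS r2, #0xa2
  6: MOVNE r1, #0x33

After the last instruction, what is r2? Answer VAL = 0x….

VAL = 0xdf

0: ✓ CMP  NZCV=0010
1: ✓ MOVGT  r2←0xc3
2: ✓ MOVGT  r2←0xdf
3: ✓ MOVGE  r0←0x0f
4: ✓ CMP  NZCV=1000
5: · MOVCS
6: ✓ MOVNE  r1←0x33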